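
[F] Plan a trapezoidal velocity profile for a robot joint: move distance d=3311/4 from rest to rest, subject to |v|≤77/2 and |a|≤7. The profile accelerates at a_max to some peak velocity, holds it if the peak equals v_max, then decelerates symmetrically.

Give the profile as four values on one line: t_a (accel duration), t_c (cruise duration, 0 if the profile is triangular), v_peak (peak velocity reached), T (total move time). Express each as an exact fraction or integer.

t_a=11/2 t_c=16 v_peak=77/2 T=27

v_max²/a_max = (77/2)²/7 = 847/4
3311/4 ≥ 847/4 so v_max reached
t_a = (77/2)/7 = 11/2; v_peak = 77/2
d_cruise = 3311/4 − 847/4 = 616; t_c = 616/(77/2) = 16
T = 2·11/2 + 16 = 27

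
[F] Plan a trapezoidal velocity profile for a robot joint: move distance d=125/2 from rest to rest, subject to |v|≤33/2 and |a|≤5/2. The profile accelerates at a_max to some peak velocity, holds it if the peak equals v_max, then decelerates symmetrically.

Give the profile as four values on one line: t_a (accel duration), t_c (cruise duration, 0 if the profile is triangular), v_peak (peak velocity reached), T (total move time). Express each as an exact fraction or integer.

v_max²/a_max = (33/2)²/(5/2) = 1089/10
125/2 < 1089/10 so t_c = 0
v_peak = √(125/2·5/2) = √(625/4) = 25/2
t_a = (25/2)/(5/2) = 5; t_c = 0
T = 2·5 = 10

t_a=5 t_c=0 v_peak=25/2 T=10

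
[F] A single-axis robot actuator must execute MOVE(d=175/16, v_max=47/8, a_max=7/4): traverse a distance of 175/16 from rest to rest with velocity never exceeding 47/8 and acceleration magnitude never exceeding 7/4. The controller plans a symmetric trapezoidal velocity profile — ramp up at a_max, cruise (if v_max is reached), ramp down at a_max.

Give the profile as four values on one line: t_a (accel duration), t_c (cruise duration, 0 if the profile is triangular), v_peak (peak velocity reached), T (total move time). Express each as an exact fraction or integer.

vₘ²/aₘ = (47/8)²/(7/4) = 2209/112
175/16 < 2209/112 → triangular
v_peak = √(175/16·7/4) = √(1225/64) = 35/8
t_a = (35/8)/(7/4) = 5/2; t_c = 0
T = 2·5/2 = 5

t_a=5/2 t_c=0 v_peak=35/8 T=5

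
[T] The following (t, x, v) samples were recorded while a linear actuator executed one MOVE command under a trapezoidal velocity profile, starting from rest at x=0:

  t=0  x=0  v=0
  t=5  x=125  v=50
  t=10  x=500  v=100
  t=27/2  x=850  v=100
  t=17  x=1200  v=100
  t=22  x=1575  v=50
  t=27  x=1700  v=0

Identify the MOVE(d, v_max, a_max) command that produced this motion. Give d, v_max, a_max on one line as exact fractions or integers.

final state: t=27, x=1700, v=0 → d = 1700
a_max = (50−0)/(5−0) = 10
max v = 100 over t∈[10,17] → v_max = 100
check: 100·(10+7) = 1700 ✓

d=1700 v_max=100 a_max=10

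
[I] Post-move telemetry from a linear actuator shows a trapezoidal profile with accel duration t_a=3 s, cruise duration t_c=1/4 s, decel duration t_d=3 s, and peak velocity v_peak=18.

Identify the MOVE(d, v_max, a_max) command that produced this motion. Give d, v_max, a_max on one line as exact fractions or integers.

d=117/2 v_max=18 a_max=6

a_max = 18/3 = 6
d_a = ½·18·3 = 27; d_c = 18·1/4 = 9/2
d = 2·27 + 9/2 = 117/2
t_c = 1/4 > 0 ⇒ limit active, v_max = 18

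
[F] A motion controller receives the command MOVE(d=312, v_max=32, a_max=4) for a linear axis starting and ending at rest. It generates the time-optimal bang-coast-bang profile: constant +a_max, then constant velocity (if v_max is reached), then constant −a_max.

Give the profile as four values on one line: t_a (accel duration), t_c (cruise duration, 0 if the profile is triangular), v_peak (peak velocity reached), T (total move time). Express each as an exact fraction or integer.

t_a=8 t_c=7/4 v_peak=32 T=71/4

v_max²/a_max = 32²/4 = 256
312 ≥ 256 ⇒ cruise phase
t_a = 32/4 = 8; v_peak = 32
d_cruise = 312 − 256 = 56; t_c = 56/32 = 7/4
T = 2·8 + 7/4 = 71/4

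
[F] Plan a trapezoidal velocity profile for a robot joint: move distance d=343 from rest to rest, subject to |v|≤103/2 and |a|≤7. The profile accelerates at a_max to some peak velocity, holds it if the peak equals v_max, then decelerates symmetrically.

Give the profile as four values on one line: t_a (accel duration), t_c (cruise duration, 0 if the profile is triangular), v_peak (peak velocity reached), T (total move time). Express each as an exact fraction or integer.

t_a=7 t_c=0 v_peak=49 T=14

v_max²/a_max = (103/2)²/7 = 10609/28
343 < 10609/28 ⇒ no cruise
v_peak = √(343·7) = √2401 = 49
t_a = 49/7 = 7; t_c = 0
T = 2·7 = 14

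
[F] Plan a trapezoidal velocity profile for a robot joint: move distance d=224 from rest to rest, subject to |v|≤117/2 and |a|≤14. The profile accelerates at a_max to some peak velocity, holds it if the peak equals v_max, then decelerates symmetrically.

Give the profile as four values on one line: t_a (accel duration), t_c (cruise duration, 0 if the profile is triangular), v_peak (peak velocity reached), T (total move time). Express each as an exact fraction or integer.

(v_max)²/a_max = (117/2)²/14 = 13689/56
224 < 13689/56 so t_c = 0
v_peak = √(224·14) = √3136 = 56
t_a = 56/14 = 4; t_c = 0
T = 2·4 = 8

t_a=4 t_c=0 v_peak=56 T=8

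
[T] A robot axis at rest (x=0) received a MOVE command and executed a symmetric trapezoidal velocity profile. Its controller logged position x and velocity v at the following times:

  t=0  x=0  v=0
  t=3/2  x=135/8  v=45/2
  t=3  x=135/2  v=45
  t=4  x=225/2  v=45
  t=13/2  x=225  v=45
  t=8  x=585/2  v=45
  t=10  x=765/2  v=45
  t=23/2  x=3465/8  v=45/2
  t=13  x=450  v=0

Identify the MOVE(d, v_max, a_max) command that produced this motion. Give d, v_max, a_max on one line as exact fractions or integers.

final state: t=13, x=450, v=0 → d = 450
a_max = (45/2−0)/(3/2−0) = 15
max v = 45 over t∈[3,10] → v_max = 45
check: 45·(3+7) = 450 ✓

d=450 v_max=45 a_max=15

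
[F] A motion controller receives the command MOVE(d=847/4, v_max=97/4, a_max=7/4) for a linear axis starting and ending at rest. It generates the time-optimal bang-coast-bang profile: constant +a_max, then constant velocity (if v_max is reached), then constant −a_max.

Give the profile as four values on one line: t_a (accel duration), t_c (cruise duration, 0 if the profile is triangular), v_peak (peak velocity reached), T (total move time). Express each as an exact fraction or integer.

t_a=11 t_c=0 v_peak=77/4 T=22

vₘ²/aₘ = (97/4)²/(7/4) = 9409/28
847/4 < 9409/28 → triangular
v_peak = √(847/4·7/4) = √(5929/16) = 77/4
t_a = (77/4)/(7/4) = 11; t_c = 0
T = 2·11 = 22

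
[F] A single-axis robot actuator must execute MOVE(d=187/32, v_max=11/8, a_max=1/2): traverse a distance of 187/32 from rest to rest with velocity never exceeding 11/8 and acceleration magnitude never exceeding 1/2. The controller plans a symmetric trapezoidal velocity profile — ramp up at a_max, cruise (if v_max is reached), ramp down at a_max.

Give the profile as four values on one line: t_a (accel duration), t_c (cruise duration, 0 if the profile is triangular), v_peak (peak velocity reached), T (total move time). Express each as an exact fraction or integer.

v_max²/a_max = (11/8)²/(1/2) = 121/32
187/32 ≥ 121/32 → trapezoidal
t_a = (11/8)/(1/2) = 11/4; v_peak = 11/8
d_cruise = 187/32 − 121/32 = 33/16; t_c = (33/16)/(11/8) = 3/2
T = 2·11/4 + 3/2 = 7

t_a=11/4 t_c=3/2 v_peak=11/8 T=7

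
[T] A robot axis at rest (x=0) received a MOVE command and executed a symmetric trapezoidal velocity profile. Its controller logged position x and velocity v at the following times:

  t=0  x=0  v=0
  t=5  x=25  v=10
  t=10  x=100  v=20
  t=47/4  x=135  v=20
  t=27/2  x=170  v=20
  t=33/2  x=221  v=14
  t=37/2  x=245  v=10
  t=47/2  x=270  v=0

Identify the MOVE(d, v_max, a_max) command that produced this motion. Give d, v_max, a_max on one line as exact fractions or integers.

final state: t=47/2, x=270, v=0 → d = 270
a_max = (10−0)/(5−0) = 2
max v = 20 over t∈[10,27/2] → v_max = 20
check: 20·(10+7/2) = 270 ✓

d=270 v_max=20 a_max=2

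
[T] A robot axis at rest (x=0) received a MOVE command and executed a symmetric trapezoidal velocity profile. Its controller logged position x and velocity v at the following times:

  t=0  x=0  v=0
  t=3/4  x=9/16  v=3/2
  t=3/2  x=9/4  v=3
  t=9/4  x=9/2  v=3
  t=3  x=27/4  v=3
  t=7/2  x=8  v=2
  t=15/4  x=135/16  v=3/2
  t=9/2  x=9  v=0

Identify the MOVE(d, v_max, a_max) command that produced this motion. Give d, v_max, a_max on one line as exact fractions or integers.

d=9 v_max=3 a_max=2

final state: t=9/2, x=9, v=0 → d = 9
a_max = (3/2−0)/(3/4−0) = 2
max v = 3 over t∈[3/2,3] → v_max = 3
check: 3·(3/2+3/2) = 9 ✓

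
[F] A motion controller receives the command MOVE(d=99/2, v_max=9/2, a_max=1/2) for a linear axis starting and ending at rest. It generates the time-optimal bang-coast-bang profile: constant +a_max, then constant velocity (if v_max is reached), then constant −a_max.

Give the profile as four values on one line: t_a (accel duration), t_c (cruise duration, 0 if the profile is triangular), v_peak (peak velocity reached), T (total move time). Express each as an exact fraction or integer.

t_a=9 t_c=2 v_peak=9/2 T=20

(v_max)²/a_max = (9/2)²/(1/2) = 81/2
99/2 ≥ 81/2 ⇒ cruise phase
t_a = (9/2)/(1/2) = 9; v_peak = 9/2
d_cruise = 99/2 − 81/2 = 9; t_c = 9/(9/2) = 2
T = 2·9 + 2 = 20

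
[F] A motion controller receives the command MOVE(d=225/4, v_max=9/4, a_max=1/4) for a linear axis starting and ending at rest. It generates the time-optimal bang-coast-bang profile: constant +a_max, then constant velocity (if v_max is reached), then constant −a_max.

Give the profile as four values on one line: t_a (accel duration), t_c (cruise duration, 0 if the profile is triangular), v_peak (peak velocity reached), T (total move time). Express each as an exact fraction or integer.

vₘ²/aₘ = (9/4)²/(1/4) = 81/4
225/4 ≥ 81/4 ⇒ cruise phase
t_a = (9/4)/(1/4) = 9; v_peak = 9/4
d_cruise = 225/4 − 81/4 = 36; t_c = 36/(9/4) = 16
T = 2·9 + 16 = 34

t_a=9 t_c=16 v_peak=9/4 T=34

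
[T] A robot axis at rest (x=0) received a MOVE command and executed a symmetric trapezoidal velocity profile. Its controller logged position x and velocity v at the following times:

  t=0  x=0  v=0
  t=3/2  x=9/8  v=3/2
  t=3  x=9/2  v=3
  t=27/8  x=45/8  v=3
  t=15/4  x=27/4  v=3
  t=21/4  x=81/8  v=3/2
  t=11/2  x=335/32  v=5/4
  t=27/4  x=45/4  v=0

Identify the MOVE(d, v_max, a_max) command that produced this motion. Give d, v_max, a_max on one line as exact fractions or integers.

d=45/4 v_max=3 a_max=1

final state: t=27/4, x=45/4, v=0 → d = 45/4
a_max = (3/2−0)/(3/2−0) = 1
max v = 3 over t∈[3,15/4] → v_max = 3
check: 3·(3+3/4) = 45/4 ✓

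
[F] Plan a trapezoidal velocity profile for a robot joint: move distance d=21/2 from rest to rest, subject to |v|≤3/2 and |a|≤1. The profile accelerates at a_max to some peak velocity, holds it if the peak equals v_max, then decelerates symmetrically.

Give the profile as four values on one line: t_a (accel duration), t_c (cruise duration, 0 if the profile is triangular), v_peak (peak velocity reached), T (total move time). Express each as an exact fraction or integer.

vₘ²/aₘ = (3/2)²/1 = 9/4
21/2 ≥ 9/4 ⇒ cruise phase
t_a = (3/2)/1 = 3/2; v_peak = 3/2
d_cruise = 21/2 − 9/4 = 33/4; t_c = (33/4)/(3/2) = 11/2
T = 2·3/2 + 11/2 = 17/2

t_a=3/2 t_c=11/2 v_peak=3/2 T=17/2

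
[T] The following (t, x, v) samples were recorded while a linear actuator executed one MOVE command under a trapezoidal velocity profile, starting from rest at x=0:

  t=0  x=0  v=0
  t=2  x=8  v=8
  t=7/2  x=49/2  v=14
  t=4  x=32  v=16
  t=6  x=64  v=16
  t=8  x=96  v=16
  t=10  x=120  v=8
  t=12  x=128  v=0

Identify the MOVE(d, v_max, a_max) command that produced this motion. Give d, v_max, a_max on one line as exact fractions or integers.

d=128 v_max=16 a_max=4

final state: t=12, x=128, v=0 → d = 128
a_max = (8−0)/(2−0) = 4
max v = 16 over t∈[4,8] → v_max = 16
check: 16·(4+4) = 128 ✓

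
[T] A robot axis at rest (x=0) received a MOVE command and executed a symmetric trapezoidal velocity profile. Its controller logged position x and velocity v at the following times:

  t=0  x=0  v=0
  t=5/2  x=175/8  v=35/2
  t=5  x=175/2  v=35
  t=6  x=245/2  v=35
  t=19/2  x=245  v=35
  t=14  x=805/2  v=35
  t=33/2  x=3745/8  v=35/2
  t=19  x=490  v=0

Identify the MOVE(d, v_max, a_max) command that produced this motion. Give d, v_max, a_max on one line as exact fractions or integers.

final state: t=19, x=490, v=0 → d = 490
a_max = (35/2−0)/(5/2−0) = 7
max v = 35 over t∈[5,14] → v_max = 35
check: 35·(5+9) = 490 ✓

d=490 v_max=35 a_max=7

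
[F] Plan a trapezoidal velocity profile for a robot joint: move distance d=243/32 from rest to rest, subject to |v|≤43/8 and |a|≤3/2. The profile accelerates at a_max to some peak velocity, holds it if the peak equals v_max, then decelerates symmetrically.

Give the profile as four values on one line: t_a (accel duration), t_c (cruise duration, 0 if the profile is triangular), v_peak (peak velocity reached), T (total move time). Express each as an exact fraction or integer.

t_a=9/4 t_c=0 v_peak=27/8 T=9/2

(v_max)²/a_max = (43/8)²/(3/2) = 1849/96
243/32 < 1849/96 → triangular
v_peak = √(243/32·3/2) = √(729/64) = 27/8
t_a = (27/8)/(3/2) = 9/4; t_c = 0
T = 2·9/4 = 9/2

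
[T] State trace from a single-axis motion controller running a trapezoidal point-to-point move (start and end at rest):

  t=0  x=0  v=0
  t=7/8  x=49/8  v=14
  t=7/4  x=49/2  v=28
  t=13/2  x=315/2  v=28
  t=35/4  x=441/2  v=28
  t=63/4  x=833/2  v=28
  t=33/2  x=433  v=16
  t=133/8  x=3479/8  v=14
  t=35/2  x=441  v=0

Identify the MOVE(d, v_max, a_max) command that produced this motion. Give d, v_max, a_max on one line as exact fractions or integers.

d=441 v_max=28 a_max=16

final state: t=35/2, x=441, v=0 → d = 441
a_max = (14−0)/(7/8−0) = 16
max v = 28 over t∈[7/4,63/4] → v_max = 28
check: 28·(7/4+14) = 441 ✓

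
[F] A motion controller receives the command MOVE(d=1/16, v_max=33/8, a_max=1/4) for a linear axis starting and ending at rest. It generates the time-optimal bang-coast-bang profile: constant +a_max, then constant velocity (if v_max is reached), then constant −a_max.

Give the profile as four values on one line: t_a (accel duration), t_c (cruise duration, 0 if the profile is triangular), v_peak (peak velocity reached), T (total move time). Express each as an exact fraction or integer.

v_max²/a_max = (33/8)²/(1/4) = 1089/16
1/16 < 1089/16 → triangular
v_peak = √(1/16·1/4) = √(1/64) = 1/8
t_a = (1/8)/(1/4) = 1/2; t_c = 0
T = 2·1/2 = 1

t_a=1/2 t_c=0 v_peak=1/8 T=1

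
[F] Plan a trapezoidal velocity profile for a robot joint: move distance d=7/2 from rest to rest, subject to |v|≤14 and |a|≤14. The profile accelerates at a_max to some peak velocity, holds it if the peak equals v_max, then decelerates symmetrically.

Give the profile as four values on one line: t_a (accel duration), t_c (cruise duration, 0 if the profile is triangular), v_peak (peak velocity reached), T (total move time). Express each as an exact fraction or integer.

(v_max)²/a_max = 14²/14 = 14
7/2 < 14 so t_c = 0
v_peak = √(7/2·14) = √49 = 7
t_a = 7/14 = 1/2; t_c = 0
T = 2·1/2 = 1

t_a=1/2 t_c=0 v_peak=7 T=1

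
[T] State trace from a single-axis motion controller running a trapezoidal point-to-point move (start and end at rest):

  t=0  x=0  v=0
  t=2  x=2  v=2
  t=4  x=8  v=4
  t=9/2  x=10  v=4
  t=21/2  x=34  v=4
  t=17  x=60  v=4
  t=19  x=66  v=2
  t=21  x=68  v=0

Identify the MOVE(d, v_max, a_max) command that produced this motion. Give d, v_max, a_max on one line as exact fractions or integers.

d=68 v_max=4 a_max=1

final state: t=21, x=68, v=0 → d = 68
a_max = (2−0)/(2−0) = 1
max v = 4 over t∈[4,17] → v_max = 4
check: 4·(4+13) = 68 ✓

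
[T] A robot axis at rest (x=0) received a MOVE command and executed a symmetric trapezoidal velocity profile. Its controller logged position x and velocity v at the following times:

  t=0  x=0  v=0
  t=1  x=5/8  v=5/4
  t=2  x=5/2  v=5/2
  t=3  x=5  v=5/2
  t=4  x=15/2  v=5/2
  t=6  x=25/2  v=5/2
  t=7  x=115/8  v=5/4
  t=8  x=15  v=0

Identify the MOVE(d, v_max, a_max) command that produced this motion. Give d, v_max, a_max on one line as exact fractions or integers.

final state: t=8, x=15, v=0 → d = 15
a_max = (5/4−0)/(1−0) = 5/4
max v = 5/2 over t∈[2,6] → v_max = 5/2
check: 5/2·(2+4) = 15 ✓

d=15 v_max=5/2 a_max=5/4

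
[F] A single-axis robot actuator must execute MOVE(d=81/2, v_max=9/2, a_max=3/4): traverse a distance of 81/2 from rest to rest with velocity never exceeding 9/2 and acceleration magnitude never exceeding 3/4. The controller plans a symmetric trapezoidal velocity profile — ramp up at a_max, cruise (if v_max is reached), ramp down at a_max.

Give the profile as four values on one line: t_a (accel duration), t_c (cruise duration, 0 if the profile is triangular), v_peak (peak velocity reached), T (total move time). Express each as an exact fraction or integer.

t_a=6 t_c=3 v_peak=9/2 T=15

(v_max)²/a_max = (9/2)²/(3/4) = 27
81/2 ≥ 27 → trapezoidal
t_a = (9/2)/(3/4) = 6; v_peak = 9/2
d_cruise = 81/2 − 27 = 27/2; t_c = (27/2)/(9/2) = 3
T = 2·6 + 3 = 15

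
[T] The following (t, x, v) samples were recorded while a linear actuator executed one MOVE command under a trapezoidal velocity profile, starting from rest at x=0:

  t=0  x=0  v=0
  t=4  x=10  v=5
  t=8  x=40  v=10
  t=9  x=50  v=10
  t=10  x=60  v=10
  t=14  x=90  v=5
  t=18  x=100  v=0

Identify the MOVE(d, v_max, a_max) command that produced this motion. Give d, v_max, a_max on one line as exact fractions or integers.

final state: t=18, x=100, v=0 → d = 100
a_max = (5−0)/(4−0) = 5/4
max v = 10 over t∈[8,10] → v_max = 10
check: 10·(8+2) = 100 ✓

d=100 v_max=10 a_max=5/4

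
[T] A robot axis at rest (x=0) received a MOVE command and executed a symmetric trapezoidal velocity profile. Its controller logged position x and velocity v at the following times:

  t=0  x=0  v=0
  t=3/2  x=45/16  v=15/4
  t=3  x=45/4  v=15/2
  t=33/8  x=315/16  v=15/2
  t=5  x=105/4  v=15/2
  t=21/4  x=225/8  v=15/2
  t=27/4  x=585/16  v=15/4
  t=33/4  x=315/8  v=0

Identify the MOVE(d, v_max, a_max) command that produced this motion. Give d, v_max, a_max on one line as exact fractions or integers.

final state: t=33/4, x=315/8, v=0 → d = 315/8
a_max = (15/4−0)/(3/2−0) = 5/2
max v = 15/2 over t∈[3,21/4] → v_max = 15/2
check: 15/2·(3+9/4) = 315/8 ✓

d=315/8 v_max=15/2 a_max=5/2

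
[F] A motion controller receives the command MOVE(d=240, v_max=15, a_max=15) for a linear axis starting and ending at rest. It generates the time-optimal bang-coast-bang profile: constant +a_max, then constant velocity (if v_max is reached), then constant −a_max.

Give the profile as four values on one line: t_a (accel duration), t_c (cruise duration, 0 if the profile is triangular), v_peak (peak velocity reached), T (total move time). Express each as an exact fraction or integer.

vₘ²/aₘ = 15²/15 = 15
240 ≥ 15 ⇒ cruise phase
t_a = 15/15 = 1; v_peak = 15
d_cruise = 240 − 15 = 225; t_c = 225/15 = 15
T = 2·1 + 15 = 17

t_a=1 t_c=15 v_peak=15 T=17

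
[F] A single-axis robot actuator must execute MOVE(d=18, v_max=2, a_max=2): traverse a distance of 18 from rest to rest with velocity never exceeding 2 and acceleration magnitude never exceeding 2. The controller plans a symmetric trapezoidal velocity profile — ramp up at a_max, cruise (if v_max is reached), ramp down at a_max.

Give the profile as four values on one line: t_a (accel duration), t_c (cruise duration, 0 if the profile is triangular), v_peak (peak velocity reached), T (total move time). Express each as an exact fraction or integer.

t_a=1 t_c=8 v_peak=2 T=10

v_max²/a_max = 2²/2 = 2
18 ≥ 2 ⇒ cruise phase
t_a = 2/2 = 1; v_peak = 2
d_cruise = 18 − 2 = 16; t_c = 16/2 = 8
T = 2·1 + 8 = 10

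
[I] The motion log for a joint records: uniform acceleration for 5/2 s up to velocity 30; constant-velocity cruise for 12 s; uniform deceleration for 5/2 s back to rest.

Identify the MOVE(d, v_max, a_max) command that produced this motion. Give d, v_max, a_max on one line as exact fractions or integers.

a_max = 30/(5/2) = 12
d_a = ½·30·5/2 = 75/2; d_c = 30·12 = 360
d = 2·75/2 + 360 = 435
t_c = 12 > 0 → v_max = v_peak = 30

d=435 v_max=30 a_max=12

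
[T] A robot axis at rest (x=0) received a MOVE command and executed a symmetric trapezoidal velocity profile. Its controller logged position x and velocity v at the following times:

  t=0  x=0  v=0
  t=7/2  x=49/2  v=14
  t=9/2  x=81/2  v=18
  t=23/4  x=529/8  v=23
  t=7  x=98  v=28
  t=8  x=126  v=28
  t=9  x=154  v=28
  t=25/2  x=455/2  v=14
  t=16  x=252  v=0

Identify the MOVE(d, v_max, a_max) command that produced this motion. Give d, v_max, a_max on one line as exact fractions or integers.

d=252 v_max=28 a_max=4

final state: t=16, x=252, v=0 → d = 252
a_max = (14−0)/(7/2−0) = 4
max v = 28 over t∈[7,9] → v_max = 28
check: 28·(7+2) = 252 ✓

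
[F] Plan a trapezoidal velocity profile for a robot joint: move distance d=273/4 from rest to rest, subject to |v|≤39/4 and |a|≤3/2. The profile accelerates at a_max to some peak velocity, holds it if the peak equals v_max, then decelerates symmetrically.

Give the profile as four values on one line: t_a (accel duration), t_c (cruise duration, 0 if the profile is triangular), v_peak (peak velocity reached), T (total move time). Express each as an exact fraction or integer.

t_a=13/2 t_c=1/2 v_peak=39/4 T=27/2

(v_max)²/a_max = (39/4)²/(3/2) = 507/8
273/4 ≥ 507/8 so v_max reached
t_a = (39/4)/(3/2) = 13/2; v_peak = 39/4
d_cruise = 273/4 − 507/8 = 39/8; t_c = (39/8)/(39/4) = 1/2
T = 2·13/2 + 1/2 = 27/2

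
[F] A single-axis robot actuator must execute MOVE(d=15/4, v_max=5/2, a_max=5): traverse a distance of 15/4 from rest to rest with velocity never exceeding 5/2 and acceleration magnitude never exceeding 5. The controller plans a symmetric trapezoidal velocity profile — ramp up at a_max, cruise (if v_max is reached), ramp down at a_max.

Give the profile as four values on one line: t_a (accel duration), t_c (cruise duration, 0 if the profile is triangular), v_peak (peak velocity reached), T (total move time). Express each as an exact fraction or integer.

t_a=1/2 t_c=1 v_peak=5/2 T=2

v_max²/a_max = (5/2)²/5 = 5/4
15/4 ≥ 5/4 ⇒ cruise phase
t_a = (5/2)/5 = 1/2; v_peak = 5/2
d_cruise = 15/4 − 5/4 = 5/2; t_c = (5/2)/(5/2) = 1
T = 2·1/2 + 1 = 2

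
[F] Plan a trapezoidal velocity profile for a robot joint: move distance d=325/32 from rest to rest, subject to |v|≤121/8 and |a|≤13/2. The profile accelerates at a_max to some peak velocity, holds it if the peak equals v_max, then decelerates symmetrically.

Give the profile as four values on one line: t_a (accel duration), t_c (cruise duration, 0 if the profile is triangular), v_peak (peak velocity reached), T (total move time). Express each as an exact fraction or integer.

vₘ²/aₘ = (121/8)²/(13/2) = 14641/416
325/32 < 14641/416 so t_c = 0
v_peak = √(325/32·13/2) = √(4225/64) = 65/8
t_a = (65/8)/(13/2) = 5/4; t_c = 0
T = 2·5/4 = 5/2

t_a=5/4 t_c=0 v_peak=65/8 T=5/2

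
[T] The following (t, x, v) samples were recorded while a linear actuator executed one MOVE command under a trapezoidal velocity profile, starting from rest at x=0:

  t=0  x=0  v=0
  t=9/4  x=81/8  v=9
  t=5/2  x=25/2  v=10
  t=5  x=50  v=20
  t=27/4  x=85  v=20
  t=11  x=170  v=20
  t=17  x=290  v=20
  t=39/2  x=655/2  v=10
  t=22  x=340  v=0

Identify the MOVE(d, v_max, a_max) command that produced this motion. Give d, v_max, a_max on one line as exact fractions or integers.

final state: t=22, x=340, v=0 → d = 340
a_max = (9−0)/(9/4−0) = 4
max v = 20 over t∈[5,17] → v_max = 20
check: 20·(5+12) = 340 ✓

d=340 v_max=20 a_max=4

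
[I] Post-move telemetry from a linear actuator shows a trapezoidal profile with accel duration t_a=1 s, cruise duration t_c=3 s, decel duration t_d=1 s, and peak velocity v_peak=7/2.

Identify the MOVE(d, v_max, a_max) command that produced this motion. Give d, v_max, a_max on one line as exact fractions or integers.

a_max = (7/2)/1 = 7/2
d_a = ½·7/2·1 = 7/4; d_c = 7/2·3 = 21/2
d = 2·7/4 + 21/2 = 14
t_c = 3 > 0 ⇒ limit active, v_max = 7/2

d=14 v_max=7/2 a_max=7/2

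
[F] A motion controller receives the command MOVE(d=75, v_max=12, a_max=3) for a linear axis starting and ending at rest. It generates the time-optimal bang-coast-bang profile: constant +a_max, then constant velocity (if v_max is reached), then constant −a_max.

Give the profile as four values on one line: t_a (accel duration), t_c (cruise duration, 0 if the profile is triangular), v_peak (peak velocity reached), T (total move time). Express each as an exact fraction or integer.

t_a=4 t_c=9/4 v_peak=12 T=41/4

(v_max)²/a_max = 12²/3 = 48
75 ≥ 48 → trapezoidal
t_a = 12/3 = 4; v_peak = 12
d_cruise = 75 − 48 = 27; t_c = 27/12 = 9/4
T = 2·4 + 9/4 = 41/4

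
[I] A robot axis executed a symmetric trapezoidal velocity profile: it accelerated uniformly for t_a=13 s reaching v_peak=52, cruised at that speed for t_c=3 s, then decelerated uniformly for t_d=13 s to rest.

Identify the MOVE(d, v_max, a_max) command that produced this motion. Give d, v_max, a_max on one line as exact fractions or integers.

d=832 v_max=52 a_max=4

a_max = 52/13 = 4
d_a = ½·52·13 = 338; d_c = 52·3 = 156
d = 2·338 + 156 = 832
t_c = 3 > 0 → v_max = v_peak = 52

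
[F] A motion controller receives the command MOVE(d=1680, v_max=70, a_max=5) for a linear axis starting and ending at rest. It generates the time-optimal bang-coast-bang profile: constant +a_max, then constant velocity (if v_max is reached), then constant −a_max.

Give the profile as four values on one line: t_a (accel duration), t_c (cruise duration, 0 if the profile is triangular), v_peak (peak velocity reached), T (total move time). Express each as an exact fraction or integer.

t_a=14 t_c=10 v_peak=70 T=38

vₘ²/aₘ = 70²/5 = 980
1680 ≥ 980 → trapezoidal
t_a = 70/5 = 14; v_peak = 70
d_cruise = 1680 − 980 = 700; t_c = 700/70 = 10
T = 2·14 + 10 = 38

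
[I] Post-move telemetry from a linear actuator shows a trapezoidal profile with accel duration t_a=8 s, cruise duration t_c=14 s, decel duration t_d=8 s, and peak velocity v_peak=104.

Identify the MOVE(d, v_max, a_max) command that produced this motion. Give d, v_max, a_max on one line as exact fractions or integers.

d=2288 v_max=104 a_max=13

a_max = 104/8 = 13
d_a = ½·104·8 = 416; d_c = 104·14 = 1456
d = 2·416 + 1456 = 2288
t_c = 14 > 0 ⇒ limit active, v_max = 104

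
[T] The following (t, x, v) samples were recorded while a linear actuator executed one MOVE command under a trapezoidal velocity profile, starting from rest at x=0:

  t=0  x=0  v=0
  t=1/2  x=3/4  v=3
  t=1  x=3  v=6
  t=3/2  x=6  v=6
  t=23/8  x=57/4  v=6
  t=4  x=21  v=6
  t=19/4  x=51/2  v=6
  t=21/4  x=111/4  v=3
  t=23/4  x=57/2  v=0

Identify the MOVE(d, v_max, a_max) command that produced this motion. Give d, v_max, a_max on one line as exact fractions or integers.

final state: t=23/4, x=57/2, v=0 → d = 57/2
a_max = (3−0)/(1/2−0) = 6
max v = 6 over t∈[1,19/4] → v_max = 6
check: 6·(1+15/4) = 57/2 ✓

d=57/2 v_max=6 a_max=6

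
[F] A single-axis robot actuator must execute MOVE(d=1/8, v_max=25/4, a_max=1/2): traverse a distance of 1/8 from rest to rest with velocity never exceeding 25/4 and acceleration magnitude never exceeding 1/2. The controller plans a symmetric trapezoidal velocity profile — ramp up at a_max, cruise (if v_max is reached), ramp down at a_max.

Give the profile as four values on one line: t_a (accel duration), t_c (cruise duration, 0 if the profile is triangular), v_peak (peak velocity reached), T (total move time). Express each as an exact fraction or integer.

(v_max)²/a_max = (25/4)²/(1/2) = 625/8
1/8 < 625/8 so t_c = 0
v_peak = √(1/8·1/2) = √(1/16) = 1/4
t_a = (1/4)/(1/2) = 1/2; t_c = 0
T = 2·1/2 = 1

t_a=1/2 t_c=0 v_peak=1/4 T=1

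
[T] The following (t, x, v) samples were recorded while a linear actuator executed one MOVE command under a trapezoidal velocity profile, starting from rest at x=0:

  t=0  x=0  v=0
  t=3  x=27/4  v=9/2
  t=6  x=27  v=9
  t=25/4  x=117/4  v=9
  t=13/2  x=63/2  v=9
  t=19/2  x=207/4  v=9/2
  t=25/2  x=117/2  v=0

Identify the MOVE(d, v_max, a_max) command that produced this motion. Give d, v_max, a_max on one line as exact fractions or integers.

d=117/2 v_max=9 a_max=3/2

final state: t=25/2, x=117/2, v=0 → d = 117/2
a_max = (9/2−0)/(3−0) = 3/2
max v = 9 over t∈[6,13/2] → v_max = 9
check: 9·(6+1/2) = 117/2 ✓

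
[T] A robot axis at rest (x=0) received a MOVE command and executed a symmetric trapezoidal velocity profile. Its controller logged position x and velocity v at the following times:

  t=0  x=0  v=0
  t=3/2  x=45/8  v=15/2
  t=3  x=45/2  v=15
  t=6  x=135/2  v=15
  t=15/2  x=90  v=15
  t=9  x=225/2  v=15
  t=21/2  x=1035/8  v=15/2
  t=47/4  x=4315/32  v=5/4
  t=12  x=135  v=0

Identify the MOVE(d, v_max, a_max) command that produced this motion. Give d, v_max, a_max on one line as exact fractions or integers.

d=135 v_max=15 a_max=5

final state: t=12, x=135, v=0 → d = 135
a_max = (15/2−0)/(3/2−0) = 5
max v = 15 over t∈[3,9] → v_max = 15
check: 15·(3+6) = 135 ✓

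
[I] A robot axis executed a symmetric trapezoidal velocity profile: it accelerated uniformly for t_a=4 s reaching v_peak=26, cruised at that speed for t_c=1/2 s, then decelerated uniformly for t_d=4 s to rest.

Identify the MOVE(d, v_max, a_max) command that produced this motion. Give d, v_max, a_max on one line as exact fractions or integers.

d=117 v_max=26 a_max=13/2

a_max = 26/4 = 13/2
d_a = ½·26·4 = 52; d_c = 26·1/2 = 13
d = 2·52 + 13 = 117
t_c = 1/2 > 0 ⇒ limit active, v_max = 26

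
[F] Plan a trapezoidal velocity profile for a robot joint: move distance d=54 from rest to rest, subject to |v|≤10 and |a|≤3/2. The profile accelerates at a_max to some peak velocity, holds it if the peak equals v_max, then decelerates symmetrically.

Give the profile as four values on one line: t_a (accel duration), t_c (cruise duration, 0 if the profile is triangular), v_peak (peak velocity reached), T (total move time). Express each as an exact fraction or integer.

t_a=6 t_c=0 v_peak=9 T=12

vₘ²/aₘ = 10²/(3/2) = 200/3
54 < 200/3 ⇒ no cruise
v_peak = √(54·3/2) = √81 = 9
t_a = 9/(3/2) = 6; t_c = 0
T = 2·6 = 12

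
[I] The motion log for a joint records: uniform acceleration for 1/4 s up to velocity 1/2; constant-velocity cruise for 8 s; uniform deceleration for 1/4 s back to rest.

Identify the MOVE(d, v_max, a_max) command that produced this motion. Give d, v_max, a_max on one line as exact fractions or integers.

d=33/8 v_max=1/2 a_max=2

a_max = (1/2)/(1/4) = 2
d_a = ½·1/2·1/4 = 1/16; d_c = 1/2·8 = 4
d = 2·1/16 + 4 = 33/8
t_c = 8 > 0 ⇒ limit active, v_max = 1/2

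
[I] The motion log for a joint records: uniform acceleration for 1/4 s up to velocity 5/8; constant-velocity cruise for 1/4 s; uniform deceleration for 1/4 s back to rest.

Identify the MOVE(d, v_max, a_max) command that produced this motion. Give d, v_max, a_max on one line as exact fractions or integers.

a_max = (5/8)/(1/4) = 5/2
d_a = ½·5/8·1/4 = 5/64; d_c = 5/8·1/4 = 5/32
d = 2·5/64 + 5/32 = 5/16
t_c = 1/4 > 0 ⇒ limit active, v_max = 5/8

d=5/16 v_max=5/8 a_max=5/2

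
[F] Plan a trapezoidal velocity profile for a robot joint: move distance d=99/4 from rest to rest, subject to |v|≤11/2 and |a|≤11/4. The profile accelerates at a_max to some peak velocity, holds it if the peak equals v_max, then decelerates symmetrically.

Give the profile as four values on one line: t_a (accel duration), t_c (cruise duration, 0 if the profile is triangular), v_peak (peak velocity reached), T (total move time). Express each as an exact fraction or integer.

t_a=2 t_c=5/2 v_peak=11/2 T=13/2

vₘ²/aₘ = (11/2)²/(11/4) = 11
99/4 ≥ 11 ⇒ cruise phase
t_a = (11/2)/(11/4) = 2; v_peak = 11/2
d_cruise = 99/4 − 11 = 55/4; t_c = (55/4)/(11/2) = 5/2
T = 2·2 + 5/2 = 13/2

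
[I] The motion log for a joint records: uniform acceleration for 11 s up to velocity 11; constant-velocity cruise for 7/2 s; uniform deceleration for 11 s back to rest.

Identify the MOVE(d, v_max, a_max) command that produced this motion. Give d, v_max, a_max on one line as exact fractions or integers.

d=319/2 v_max=11 a_max=1

a_max = 11/11 = 1
d_a = ½·11·11 = 121/2; d_c = 11·7/2 = 77/2
d = 2·121/2 + 77/2 = 319/2
t_c = 7/2 > 0 → v_max = v_peak = 11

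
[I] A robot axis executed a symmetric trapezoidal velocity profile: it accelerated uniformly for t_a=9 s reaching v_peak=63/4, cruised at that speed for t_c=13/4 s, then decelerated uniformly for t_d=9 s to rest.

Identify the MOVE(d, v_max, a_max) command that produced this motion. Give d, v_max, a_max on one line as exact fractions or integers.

a_max = (63/4)/9 = 7/4
d_a = ½·63/4·9 = 567/8; d_c = 63/4·13/4 = 819/16
d = 2·567/8 + 819/16 = 3087/16
t_c = 13/4 > 0 so v_max = 63/4

d=3087/16 v_max=63/4 a_max=7/4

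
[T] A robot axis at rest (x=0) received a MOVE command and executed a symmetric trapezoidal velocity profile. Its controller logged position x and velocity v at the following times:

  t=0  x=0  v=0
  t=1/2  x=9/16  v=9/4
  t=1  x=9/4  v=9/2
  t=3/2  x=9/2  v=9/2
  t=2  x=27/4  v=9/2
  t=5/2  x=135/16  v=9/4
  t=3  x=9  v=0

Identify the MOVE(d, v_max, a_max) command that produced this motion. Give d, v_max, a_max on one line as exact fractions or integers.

d=9 v_max=9/2 a_max=9/2

final state: t=3, x=9, v=0 → d = 9
a_max = (9/4−0)/(1/2−0) = 9/2
max v = 9/2 over t∈[1,2] → v_max = 9/2
check: 9/2·(1+1) = 9 ✓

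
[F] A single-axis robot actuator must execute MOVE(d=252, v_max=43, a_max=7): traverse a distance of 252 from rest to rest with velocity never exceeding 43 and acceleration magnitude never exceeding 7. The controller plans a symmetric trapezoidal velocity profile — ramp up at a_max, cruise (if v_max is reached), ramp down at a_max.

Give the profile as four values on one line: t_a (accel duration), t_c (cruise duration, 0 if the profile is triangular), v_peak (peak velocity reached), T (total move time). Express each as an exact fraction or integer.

t_a=6 t_c=0 v_peak=42 T=12

v_max²/a_max = 43²/7 = 1849/7
252 < 1849/7 → triangular
v_peak = √(252·7) = √1764 = 42
t_a = 42/7 = 6; t_c = 0
T = 2·6 = 12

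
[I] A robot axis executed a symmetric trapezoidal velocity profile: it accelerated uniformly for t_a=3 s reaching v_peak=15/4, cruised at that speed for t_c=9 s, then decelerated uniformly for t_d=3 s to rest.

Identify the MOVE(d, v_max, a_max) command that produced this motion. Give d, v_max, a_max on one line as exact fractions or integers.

a_max = (15/4)/3 = 5/4
d_a = ½·15/4·3 = 45/8; d_c = 15/4·9 = 135/4
d = 2·45/8 + 135/4 = 45
t_c = 9 > 0 → v_max = v_peak = 15/4

d=45 v_max=15/4 a_max=5/4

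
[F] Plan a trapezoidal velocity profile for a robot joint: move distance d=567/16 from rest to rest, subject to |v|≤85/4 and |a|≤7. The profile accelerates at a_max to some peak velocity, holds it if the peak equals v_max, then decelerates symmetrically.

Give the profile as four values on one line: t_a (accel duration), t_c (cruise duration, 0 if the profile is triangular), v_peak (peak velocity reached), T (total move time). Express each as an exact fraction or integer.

t_a=9/4 t_c=0 v_peak=63/4 T=9/2

vₘ²/aₘ = (85/4)²/7 = 7225/112
567/16 < 7225/112 ⇒ no cruise
v_peak = √(567/16·7) = √(3969/16) = 63/4
t_a = (63/4)/7 = 9/4; t_c = 0
T = 2·9/4 = 9/2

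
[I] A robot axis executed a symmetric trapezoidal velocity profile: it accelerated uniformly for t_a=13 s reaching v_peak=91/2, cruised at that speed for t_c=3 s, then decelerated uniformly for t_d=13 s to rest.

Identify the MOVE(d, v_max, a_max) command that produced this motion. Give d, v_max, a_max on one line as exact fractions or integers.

d=728 v_max=91/2 a_max=7/2

a_max = (91/2)/13 = 7/2
d_a = ½·91/2·13 = 1183/4; d_c = 91/2·3 = 273/2
d = 2·1183/4 + 273/2 = 728
t_c = 3 > 0 so v_max = 91/2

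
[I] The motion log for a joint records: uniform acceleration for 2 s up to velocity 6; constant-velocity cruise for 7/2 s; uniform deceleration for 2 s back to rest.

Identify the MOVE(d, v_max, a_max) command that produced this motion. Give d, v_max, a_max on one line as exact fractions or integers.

a_max = 6/2 = 3
d_a = ½·6·2 = 6; d_c = 6·7/2 = 21
d = 2·6 + 21 = 33
t_c = 7/2 > 0 → v_max = v_peak = 6

d=33 v_max=6 a_max=3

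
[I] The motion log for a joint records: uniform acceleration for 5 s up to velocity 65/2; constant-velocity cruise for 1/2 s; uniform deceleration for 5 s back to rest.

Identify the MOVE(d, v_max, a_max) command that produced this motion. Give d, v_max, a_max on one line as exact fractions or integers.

a_max = (65/2)/5 = 13/2
d_a = ½·65/2·5 = 325/4; d_c = 65/2·1/2 = 65/4
d = 2·325/4 + 65/4 = 715/4
t_c = 1/2 > 0 ⇒ limit active, v_max = 65/2

d=715/4 v_max=65/2 a_max=13/2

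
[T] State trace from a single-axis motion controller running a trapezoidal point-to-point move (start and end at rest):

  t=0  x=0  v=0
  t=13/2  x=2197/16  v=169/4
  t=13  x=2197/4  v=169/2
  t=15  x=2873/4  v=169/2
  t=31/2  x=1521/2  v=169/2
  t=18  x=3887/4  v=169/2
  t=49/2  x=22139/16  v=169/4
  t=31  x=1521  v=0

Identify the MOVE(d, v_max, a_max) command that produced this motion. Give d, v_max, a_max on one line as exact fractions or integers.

d=1521 v_max=169/2 a_max=13/2

final state: t=31, x=1521, v=0 → d = 1521
a_max = (169/4−0)/(13/2−0) = 13/2
max v = 169/2 over t∈[13,18] → v_max = 169/2
check: 169/2·(13+5) = 1521 ✓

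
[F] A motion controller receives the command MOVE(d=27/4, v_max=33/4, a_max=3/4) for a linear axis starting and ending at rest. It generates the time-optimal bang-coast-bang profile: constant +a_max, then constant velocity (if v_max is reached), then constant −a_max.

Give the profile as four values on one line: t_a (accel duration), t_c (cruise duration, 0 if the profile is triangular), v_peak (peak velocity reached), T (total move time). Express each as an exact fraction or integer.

v_max²/a_max = (33/4)²/(3/4) = 363/4
27/4 < 363/4 so t_c = 0
v_peak = √(27/4·3/4) = √(81/16) = 9/4
t_a = (9/4)/(3/4) = 3; t_c = 0
T = 2·3 = 6

t_a=3 t_c=0 v_peak=9/4 T=6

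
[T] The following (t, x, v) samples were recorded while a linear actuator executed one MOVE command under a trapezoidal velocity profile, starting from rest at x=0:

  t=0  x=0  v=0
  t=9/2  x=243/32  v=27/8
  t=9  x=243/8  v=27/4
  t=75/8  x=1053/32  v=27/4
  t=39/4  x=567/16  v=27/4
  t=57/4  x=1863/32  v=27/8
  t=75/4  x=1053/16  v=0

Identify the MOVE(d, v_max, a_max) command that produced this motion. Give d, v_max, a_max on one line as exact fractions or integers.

d=1053/16 v_max=27/4 a_max=3/4

final state: t=75/4, x=1053/16, v=0 → d = 1053/16
a_max = (27/8−0)/(9/2−0) = 3/4
max v = 27/4 over t∈[9,39/4] → v_max = 27/4
check: 27/4·(9+3/4) = 1053/16 ✓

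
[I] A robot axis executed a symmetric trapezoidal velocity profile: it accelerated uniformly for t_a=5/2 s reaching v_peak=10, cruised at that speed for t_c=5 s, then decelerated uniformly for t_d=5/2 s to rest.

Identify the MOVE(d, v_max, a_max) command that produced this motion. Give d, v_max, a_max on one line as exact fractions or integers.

d=75 v_max=10 a_max=4

a_max = 10/(5/2) = 4
d_a = ½·10·5/2 = 25/2; d_c = 10·5 = 50
d = 2·25/2 + 50 = 75
t_c = 5 > 0 so v_max = 10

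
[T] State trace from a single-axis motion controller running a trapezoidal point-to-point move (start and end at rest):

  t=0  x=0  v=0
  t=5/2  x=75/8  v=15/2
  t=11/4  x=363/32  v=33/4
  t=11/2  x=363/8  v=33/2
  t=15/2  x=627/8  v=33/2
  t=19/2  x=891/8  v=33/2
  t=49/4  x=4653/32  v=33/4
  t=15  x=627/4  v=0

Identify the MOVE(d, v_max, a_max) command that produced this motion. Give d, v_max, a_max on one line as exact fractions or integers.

final state: t=15, x=627/4, v=0 → d = 627/4
a_max = (15/2−0)/(5/2−0) = 3
max v = 33/2 over t∈[11/2,19/2] → v_max = 33/2
check: 33/2·(11/2+4) = 627/4 ✓

d=627/4 v_max=33/2 a_max=3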